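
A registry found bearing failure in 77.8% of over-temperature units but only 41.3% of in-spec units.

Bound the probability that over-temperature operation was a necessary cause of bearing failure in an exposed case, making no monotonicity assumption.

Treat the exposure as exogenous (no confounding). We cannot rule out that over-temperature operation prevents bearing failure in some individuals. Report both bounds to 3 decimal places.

p₁ = 0.778, p₀ = 0.413.
Under exogeneity alone the bounds on PN are max{0,(p₁−p₀)/p₁} ≤ PN ≤ min{1,(1−p₀)/p₁}.
  lower = (p₁ − p₀)/p₁ = 0.365 / 0.778 ≈ 0.4692
  upper = min{1, (1 − p₀)/p₁} = 0.587 / 0.778 ≈ 0.7545

0.469 ≤ PN ≤ 0.754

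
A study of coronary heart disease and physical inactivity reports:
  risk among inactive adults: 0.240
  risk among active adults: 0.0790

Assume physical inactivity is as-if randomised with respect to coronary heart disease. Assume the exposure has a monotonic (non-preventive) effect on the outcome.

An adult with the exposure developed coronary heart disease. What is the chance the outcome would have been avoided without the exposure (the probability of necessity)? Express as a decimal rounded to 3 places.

PN ≈ 0.671

Let p₁ = 0.24, p₀ = 0.079.
Under exogeneity and monotonicity, PN = (p₁ − p₀) / p₁.
PN = (0.24 − 0.079) / 0.24 = 0.161 / 0.24 ≈ 0.6708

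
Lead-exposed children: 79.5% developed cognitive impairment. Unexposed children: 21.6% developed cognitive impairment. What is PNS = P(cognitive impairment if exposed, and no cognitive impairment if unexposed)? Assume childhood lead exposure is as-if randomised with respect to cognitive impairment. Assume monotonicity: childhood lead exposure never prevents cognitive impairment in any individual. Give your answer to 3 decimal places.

p₁ = 0.795, p₀ = 0.216.
Under exogeneity and monotonicity, PNS = p₁ − p₀.
PNS = 0.795 − 0.216 = 0.579

PNS ≈ 0.579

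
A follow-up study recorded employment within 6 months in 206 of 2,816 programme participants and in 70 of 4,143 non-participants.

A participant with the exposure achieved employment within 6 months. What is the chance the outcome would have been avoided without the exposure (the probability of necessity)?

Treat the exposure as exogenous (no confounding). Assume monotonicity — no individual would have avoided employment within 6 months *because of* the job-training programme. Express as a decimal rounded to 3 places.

p₁ = P(outcome | exposed) = 206/2816 = 0.073153
p₀ = P(outcome | unexposed) = 70/4143 = 0.016896
Under exogeneity and monotonicity, PN = (p₁ − p₀) / p₁.
PN = (0.073153 − 0.016896) / 0.073153 = 0.056257 / 0.073153 ≈ 0.7690

PN ≈ 0.769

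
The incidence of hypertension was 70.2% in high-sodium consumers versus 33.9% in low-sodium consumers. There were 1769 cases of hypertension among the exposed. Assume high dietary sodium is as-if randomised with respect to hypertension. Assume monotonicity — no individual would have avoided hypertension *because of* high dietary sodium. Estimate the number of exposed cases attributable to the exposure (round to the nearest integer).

about 915 cases

p₁ = 0.702, p₀ = 0.339.
PN = (p₁ − p₀)/p₁ = (0.702 − 0.339) / 0.702 ≈ 0.51709.
Attributable cases ≈ PN × (exposed cases) = 0.51709 × 1769 ≈ 914.74.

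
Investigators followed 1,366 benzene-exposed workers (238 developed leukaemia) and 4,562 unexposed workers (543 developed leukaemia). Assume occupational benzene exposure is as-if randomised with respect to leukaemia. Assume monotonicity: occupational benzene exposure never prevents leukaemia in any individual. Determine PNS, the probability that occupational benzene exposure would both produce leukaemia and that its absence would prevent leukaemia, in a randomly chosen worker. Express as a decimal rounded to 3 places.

PNS ≈ 0.055

p₁ = P(outcome | exposed) = 238/1366 = 0.17423
p₀ = P(outcome | unexposed) = 543/4562 = 0.11903
Under exogeneity and monotonicity, PNS = p₁ − p₀.
PNS = 0.17423 − 0.11903 = 0.055205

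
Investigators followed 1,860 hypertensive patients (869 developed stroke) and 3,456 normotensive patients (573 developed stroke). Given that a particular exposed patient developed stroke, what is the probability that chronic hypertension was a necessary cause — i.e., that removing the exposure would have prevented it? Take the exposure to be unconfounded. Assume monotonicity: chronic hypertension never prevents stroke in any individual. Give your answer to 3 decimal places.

PN ≈ 0.645

p₁ = P(outcome | exposed) = 869/1860 = 0.4672
p₀ = P(outcome | unexposed) = 573/3456 = 0.1658
Under exogeneity and monotonicity, PN = (p₁ − p₀) / p₁.
PN = (0.4672 − 0.1658) / 0.4672 = 0.30141 / 0.4672 ≈ 0.6451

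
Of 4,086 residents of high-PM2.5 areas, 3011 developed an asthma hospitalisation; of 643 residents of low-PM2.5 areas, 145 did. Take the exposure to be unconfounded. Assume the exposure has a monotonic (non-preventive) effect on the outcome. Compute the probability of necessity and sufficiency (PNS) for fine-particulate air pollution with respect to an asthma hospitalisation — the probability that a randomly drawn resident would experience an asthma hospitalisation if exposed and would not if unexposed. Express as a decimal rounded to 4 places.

p₁ = P(outcome | exposed) = 3011/4086 = 0.73691
p₀ = P(outcome | unexposed) = 145/643 = 0.22551
Under exogeneity and monotonicity, PNS = p₁ − p₀.
PNS = 0.73691 − 0.22551 = 0.5114

PNS ≈ 0.5114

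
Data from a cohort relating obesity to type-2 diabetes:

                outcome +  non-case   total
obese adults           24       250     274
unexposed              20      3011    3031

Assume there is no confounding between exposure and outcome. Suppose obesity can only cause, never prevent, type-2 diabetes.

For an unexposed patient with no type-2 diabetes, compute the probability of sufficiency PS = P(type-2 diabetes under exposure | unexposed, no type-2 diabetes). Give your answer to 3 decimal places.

p₁ = P(outcome | exposed) = 24/274 = 0.087591
p₀ = P(outcome | unexposed) = 20/3031 = 0.0065985
Under exogeneity and monotonicity, PS = (p₁ − p₀) / (1 − p₀).
PS = (0.087591 − 0.0065985) / (1 − 0.0065985) = 0.080993 / 0.9934 ≈ 0.0815

PS ≈ 0.082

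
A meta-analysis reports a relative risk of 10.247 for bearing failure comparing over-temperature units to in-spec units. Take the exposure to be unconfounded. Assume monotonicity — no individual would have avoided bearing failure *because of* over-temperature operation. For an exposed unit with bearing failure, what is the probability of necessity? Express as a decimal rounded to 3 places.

PN ≈ 0.902

Under exogeneity and monotonicity, PN = (RR − 1) / RR = 1 − 1/RR.
PN = (10.247 − 1) / 10.247 = 9.247 / 10.247 ≈ 0.9024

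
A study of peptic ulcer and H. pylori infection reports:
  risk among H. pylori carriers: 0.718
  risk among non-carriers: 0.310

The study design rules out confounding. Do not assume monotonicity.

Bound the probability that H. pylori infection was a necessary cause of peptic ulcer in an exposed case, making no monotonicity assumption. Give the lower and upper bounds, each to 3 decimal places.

0.568 ≤ PN ≤ 0.961

Let p₁ = 0.718, p₀ = 0.31.
Under exogeneity alone the bounds on PN are max{0,(p₁−p₀)/p₁} ≤ PN ≤ min{1,(1−p₀)/p₁}.
  lower = (p₁ − p₀)/p₁ = 0.408 / 0.718 ≈ 0.5682
  upper = min{1, (1 − p₀)/p₁} = 0.69 / 0.718 ≈ 0.9610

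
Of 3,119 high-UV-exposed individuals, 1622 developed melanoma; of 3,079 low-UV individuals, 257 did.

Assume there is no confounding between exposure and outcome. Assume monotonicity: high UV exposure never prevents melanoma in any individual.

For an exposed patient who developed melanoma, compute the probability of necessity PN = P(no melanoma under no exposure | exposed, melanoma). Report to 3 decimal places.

p₁ = P(outcome | exposed) = 1622/3119 = 0.52004
p₀ = P(outcome | unexposed) = 257/3079 = 0.083469
Under exogeneity and monotonicity, PN = (p₁ − p₀) / p₁.
PN = (0.52004 − 0.083469) / 0.52004 = 0.43657 / 0.52004 ≈ 0.8395

PN ≈ 0.839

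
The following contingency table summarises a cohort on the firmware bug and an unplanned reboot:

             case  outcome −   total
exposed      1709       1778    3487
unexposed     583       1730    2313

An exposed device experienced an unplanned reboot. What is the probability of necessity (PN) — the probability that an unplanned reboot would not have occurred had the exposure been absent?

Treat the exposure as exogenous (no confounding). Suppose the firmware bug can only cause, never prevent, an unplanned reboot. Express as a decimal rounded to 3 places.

p₁ = P(outcome | exposed) = 1709/3487 = 0.49011
p₀ = P(outcome | unexposed) = 583/2313 = 0.25205
Under exogeneity and monotonicity, PN = (p₁ − p₀) / p₁.
PN = (0.49011 − 0.25205) / 0.49011 = 0.23805 / 0.49011 ≈ 0.4857

PN ≈ 0.486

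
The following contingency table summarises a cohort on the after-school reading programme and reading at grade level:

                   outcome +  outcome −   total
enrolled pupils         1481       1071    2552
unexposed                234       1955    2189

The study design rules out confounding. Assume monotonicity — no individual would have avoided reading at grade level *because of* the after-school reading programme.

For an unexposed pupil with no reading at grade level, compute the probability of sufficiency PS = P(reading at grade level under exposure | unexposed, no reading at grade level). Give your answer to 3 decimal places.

p₁ = P(outcome | exposed) = 1481/2552 = 0.58033
p₀ = P(outcome | unexposed) = 234/2189 = 0.1069
Under exogeneity and monotonicity, PS = (p₁ − p₀)/(1 − p₀).
PS = (0.58033 − 0.1069) / 0.8931 ≈ 0.5301

PS ≈ 0.530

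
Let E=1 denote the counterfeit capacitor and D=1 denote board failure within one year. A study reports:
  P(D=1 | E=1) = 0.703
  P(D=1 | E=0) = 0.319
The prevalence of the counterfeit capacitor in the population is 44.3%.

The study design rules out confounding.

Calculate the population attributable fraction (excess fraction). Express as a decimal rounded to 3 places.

Let p₁ = 0.703, p₀ = 0.319.
Overall risk P(Y=1) = π·p₁ + (1−π)·p₀ = 0.443×0.703 + 0.557×0.319 = 0.48911.
Under exogeneity, PAF = [P(Y=1) − p₀] / P(Y=1).
PAF = (0.48911 − 0.319) / 0.48911 ≈ 0.3478

PAF ≈ 0.348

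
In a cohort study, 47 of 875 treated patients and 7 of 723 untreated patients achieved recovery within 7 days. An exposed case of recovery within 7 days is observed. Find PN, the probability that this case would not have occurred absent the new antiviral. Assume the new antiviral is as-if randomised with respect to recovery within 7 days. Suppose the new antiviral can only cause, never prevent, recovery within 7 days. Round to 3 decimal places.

p₁ = P(outcome | exposed) = 47/875 = 0.053714
p₀ = P(outcome | unexposed) = 7/723 = 0.0096819
Under exogeneity and monotonicity, PN = (p₁ − p₀) / p₁.
PN = (0.053714 − 0.0096819) / 0.053714 = 0.044032 / 0.053714 ≈ 0.8198

PN ≈ 0.820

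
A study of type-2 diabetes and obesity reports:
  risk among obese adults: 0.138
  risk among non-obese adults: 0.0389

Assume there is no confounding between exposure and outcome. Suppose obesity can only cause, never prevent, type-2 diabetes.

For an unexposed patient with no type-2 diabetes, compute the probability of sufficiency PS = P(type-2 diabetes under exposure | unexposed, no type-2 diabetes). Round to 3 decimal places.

Let p₁ = 0.138, p₀ = 0.0389.
Under exogeneity and monotonicity, PS = (p₁ − p₀) / (1 − p₀).
PS = (0.138 − 0.0389) / (1 − 0.0389) = 0.0991 / 0.9611 ≈ 0.1031

PS ≈ 0.103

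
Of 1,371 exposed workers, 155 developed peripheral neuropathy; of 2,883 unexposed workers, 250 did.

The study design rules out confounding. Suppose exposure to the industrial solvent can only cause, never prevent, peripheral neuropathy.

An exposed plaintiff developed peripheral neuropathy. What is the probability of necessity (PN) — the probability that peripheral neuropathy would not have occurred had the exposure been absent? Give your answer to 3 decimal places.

PN ≈ 0.233

p₁ = P(outcome | exposed) = 155/1371 = 0.11306
p₀ = P(outcome | unexposed) = 250/2883 = 0.086715
Under exogeneity and monotonicity, PN = (p₁ − p₀) / p₁.
PN = (0.11306 − 0.086715) / 0.11306 = 0.026341 / 0.11306 ≈ 0.2330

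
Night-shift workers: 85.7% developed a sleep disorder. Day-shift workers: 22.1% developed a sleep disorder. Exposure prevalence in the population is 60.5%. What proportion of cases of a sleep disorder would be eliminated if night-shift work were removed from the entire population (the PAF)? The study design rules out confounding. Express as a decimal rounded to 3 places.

p₁ = 0.857, p₀ = 0.221.
Overall risk P(Y=1) = π·p₁ + (1−π)·p₀ = 0.605×0.857 + 0.395×0.221 = 0.60578.
Under exogeneity, PAF = [P(Y=1) − p₀] / P(Y=1).
PAF = (0.60578 − 0.221) / 0.60578 ≈ 0.6352

PAF ≈ 0.635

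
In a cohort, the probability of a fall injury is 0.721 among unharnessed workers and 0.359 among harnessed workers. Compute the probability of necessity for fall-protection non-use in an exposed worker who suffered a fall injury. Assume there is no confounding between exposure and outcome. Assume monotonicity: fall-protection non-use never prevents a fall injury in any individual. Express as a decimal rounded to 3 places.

PN ≈ 0.502

Let p₁ = 0.721, p₀ = 0.359.
Under exogeneity and monotonicity, PN = (p₁ − p₀) / p₁.
PN = (0.721 − 0.359) / 0.721 = 0.362 / 0.721 ≈ 0.5021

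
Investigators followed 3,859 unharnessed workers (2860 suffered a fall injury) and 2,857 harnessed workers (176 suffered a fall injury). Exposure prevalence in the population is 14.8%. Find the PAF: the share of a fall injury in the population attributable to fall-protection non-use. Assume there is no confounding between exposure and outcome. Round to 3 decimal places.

p₁ = P(outcome | exposed) = 2860/3859 = 0.74112
p₀ = P(outcome | unexposed) = 176/2857 = 0.061603
Overall risk P(Y=1) = π·p₁ + (1−π)·p₀ = 0.148×0.74112 + 0.852×0.061603 = 0.16217.
Under exogeneity, PAF = [P(Y=1) − p₀] / P(Y=1).
PAF = (0.16217 − 0.061603) / 0.16217 ≈ 0.6201

PAF ≈ 0.620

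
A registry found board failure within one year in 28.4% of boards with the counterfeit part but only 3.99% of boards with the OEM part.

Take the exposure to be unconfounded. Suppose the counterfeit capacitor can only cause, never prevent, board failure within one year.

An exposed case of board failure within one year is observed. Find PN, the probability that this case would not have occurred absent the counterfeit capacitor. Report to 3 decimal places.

p₁ = 0.284, p₀ = 0.0399.
Under exogeneity and monotonicity, PN = (p₁ − p₀) / p₁.
PN = (0.284 − 0.0399) / 0.284 = 0.2441 / 0.284 ≈ 0.8595

PN ≈ 0.860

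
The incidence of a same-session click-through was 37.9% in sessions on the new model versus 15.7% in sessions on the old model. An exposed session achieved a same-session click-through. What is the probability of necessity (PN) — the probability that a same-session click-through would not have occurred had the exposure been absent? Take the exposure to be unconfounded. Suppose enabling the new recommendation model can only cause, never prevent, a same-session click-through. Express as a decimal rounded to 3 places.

PN ≈ 0.586

p₁ = 0.379, p₀ = 0.157.
Under exogeneity and monotonicity, PN = (p₁ − p₀) / p₁.
PN = (0.379 − 0.157) / 0.379 = 0.222 / 0.379 ≈ 0.5858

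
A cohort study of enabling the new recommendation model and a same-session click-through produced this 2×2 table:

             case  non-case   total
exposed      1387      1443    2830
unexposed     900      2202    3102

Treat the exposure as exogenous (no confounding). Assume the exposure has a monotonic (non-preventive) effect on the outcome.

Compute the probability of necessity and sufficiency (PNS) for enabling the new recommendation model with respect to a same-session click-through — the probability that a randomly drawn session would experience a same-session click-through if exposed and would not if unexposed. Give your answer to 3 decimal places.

PNS ≈ 0.200

p₁ = P(outcome | exposed) = 1387/2830 = 0.49011
p₀ = P(outcome | unexposed) = 900/3102 = 0.29014
Under exogeneity and monotonicity, PNS = p₁ − p₀.
PNS = 0.49011 − 0.29014 = 0.19997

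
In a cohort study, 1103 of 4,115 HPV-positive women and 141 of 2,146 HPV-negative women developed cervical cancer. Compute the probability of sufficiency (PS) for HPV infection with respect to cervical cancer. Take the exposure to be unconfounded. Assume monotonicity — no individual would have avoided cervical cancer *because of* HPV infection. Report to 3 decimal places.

PS ≈ 0.217

p₁ = P(outcome | exposed) = 1103/4115 = 0.26804
p₀ = P(outcome | unexposed) = 141/2146 = 0.065704
Under exogeneity and monotonicity, PS = (p₁ − p₀) / (1 − p₀).
PS = (0.26804 − 0.065704) / (1 − 0.065704) = 0.20234 / 0.9343 ≈ 0.2166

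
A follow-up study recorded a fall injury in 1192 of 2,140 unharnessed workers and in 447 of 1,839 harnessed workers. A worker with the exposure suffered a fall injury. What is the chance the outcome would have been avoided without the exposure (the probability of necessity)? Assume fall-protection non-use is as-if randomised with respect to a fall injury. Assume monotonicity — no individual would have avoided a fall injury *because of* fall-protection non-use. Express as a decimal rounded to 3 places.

p₁ = P(outcome | exposed) = 1192/2140 = 0.55701
p₀ = P(outcome | unexposed) = 447/1839 = 0.24307
Under exogeneity and monotonicity, PN = (p₁ − p₀) / p₁.
PN = (0.55701 − 0.24307) / 0.55701 = 0.31394 / 0.55701 ≈ 0.5636

PN ≈ 0.564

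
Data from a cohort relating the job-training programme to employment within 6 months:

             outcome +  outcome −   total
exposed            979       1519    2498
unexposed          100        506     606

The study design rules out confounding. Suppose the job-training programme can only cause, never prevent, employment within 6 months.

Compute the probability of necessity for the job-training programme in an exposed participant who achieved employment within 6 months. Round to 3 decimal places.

p₁ = P(outcome | exposed) = 979/2498 = 0.39191
p₀ = P(outcome | unexposed) = 100/606 = 0.16502
Under exogeneity and monotonicity, PN = (p₁ − p₀) / p₁.
PN = (0.39191 − 0.16502) / 0.39191 = 0.2269 / 0.39191 ≈ 0.5789

PN ≈ 0.579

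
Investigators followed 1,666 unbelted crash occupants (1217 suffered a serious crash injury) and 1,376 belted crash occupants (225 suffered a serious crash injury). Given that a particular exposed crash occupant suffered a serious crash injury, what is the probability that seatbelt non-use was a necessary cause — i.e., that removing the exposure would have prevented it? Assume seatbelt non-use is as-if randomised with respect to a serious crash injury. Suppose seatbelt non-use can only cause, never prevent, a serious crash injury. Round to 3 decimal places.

PN ≈ 0.776

p₁ = P(outcome | exposed) = 1217/1666 = 0.73049
p₀ = P(outcome | unexposed) = 225/1376 = 0.16352
Under exogeneity and monotonicity, PN = (p₁ − p₀) / p₁.
PN = (0.73049 − 0.16352) / 0.73049 = 0.56697 / 0.73049 ≈ 0.7762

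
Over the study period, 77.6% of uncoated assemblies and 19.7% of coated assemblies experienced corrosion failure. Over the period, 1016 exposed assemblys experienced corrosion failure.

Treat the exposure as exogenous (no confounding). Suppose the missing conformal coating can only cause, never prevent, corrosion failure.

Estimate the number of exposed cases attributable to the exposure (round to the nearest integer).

about 758 cases

p₁ = 0.776, p₀ = 0.197.
PN = (p₁ − p₀)/p₁ = (0.776 − 0.197) / 0.776 ≈ 0.74613.
Attributable cases ≈ PN × (exposed cases) = 0.74613 × 1016 ≈ 758.07.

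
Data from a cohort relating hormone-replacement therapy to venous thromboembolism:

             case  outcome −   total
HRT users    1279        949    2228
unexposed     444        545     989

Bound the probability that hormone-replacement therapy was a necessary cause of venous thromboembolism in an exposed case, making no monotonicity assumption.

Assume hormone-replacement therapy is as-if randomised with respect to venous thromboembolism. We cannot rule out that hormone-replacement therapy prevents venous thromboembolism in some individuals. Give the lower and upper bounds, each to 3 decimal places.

0.218 ≤ PN ≤ 0.960

p₁ = P(outcome | exposed) = 1279/2228 = 0.57406
p₀ = P(outcome | unexposed) = 444/989 = 0.44894
Under exogeneity alone the bounds on PN are max{0,(p₁−p₀)/p₁} ≤ PN ≤ min{1,(1−p₀)/p₁}.
  lower = (p₁ − p₀)/p₁ = 0.12512 / 0.57406 ≈ 0.2180
  upper = min{1, (1 − p₀)/p₁} = 0.55106 / 0.57406 ≈ 0.9599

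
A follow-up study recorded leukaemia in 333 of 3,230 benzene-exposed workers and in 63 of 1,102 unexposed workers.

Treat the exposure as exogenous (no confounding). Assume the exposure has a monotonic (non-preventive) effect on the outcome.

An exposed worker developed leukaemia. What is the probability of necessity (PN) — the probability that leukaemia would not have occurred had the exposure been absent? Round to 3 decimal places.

p₁ = P(outcome | exposed) = 333/3230 = 0.1031
p₀ = P(outcome | unexposed) = 63/1102 = 0.057169
Under exogeneity and monotonicity, PN = (p₁ − p₀) / p₁.
PN = (0.1031 − 0.057169) / 0.1031 = 0.045927 / 0.1031 ≈ 0.4455

PN ≈ 0.445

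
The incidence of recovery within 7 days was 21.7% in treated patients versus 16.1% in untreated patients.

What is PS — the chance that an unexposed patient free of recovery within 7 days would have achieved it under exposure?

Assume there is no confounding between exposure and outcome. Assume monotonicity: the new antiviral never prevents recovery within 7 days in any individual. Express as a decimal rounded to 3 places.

PS ≈ 0.067

p₁ = 0.217, p₀ = 0.161.
Under exogeneity and monotonicity, PS = (p₁ − p₀) / (1 − p₀).
PS = (0.217 − 0.161) / (1 − 0.161) = 0.056 / 0.839 ≈ 0.0667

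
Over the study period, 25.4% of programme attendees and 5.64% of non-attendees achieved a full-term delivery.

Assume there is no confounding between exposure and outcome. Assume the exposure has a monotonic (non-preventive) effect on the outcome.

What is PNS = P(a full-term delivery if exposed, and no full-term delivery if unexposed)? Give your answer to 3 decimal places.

PNS ≈ 0.198

p₁ = 0.254, p₀ = 0.0564.
Under exogeneity and monotonicity, PNS = p₁ − p₀.
PNS = 0.254 − 0.0564 = 0.1976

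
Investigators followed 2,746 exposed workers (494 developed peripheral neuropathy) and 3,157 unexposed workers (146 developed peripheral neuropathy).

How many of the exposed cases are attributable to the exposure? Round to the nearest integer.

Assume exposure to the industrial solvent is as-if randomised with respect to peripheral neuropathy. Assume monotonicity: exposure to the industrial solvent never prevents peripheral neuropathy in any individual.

p₁ = P(outcome | exposed) = 494/2746 = 0.1799
p₀ = P(outcome | unexposed) = 146/3157 = 0.046246
PN = (p₁ − p₀)/p₁ = (0.1799 − 0.046246) / 0.1799 ≈ 0.74293.
Attributable cases ≈ PN × (exposed cases) = 0.74293 × 494 ≈ 367.01.

about 367 cases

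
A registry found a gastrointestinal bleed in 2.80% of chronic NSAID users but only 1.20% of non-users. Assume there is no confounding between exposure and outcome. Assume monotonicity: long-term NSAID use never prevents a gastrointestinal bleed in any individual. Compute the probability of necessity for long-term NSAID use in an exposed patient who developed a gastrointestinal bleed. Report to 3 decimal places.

p₁ = 0.028, p₀ = 0.012.
Under exogeneity and monotonicity, PN = (p₁ − p₀) / p₁.
PN = (0.028 − 0.012) / 0.028 = 0.016 / 0.028 ≈ 0.5714

PN ≈ 0.571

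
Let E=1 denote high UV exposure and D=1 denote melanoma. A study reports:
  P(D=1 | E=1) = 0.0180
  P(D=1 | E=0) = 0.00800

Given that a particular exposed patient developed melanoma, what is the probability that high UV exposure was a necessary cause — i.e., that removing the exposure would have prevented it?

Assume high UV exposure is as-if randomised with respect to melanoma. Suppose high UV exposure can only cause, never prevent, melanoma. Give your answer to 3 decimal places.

PN ≈ 0.556

Let p₁ = 0.018, p₀ = 0.008.
Under exogeneity and monotonicity, PN = (p₁ − p₀) / p₁.
PN = (0.018 − 0.008) / 0.018 = 0.01 / 0.018 ≈ 0.5556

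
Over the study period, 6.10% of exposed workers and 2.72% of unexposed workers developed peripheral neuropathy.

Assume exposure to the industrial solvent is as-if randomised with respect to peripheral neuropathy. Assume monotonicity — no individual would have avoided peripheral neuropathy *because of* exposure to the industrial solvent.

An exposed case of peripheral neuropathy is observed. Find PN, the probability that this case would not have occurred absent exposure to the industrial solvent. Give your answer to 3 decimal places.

p₁ = 0.061, p₀ = 0.0272.
Under exogeneity and monotonicity, PN = (p₁ − p₀) / p₁.
PN = (0.061 − 0.0272) / 0.061 = 0.0338 / 0.061 ≈ 0.5541

PN ≈ 0.554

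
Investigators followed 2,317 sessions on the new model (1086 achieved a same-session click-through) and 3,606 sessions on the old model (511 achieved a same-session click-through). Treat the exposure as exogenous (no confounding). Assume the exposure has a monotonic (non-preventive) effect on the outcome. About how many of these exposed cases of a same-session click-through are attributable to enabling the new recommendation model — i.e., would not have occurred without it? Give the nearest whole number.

about 758 cases

p₁ = P(outcome | exposed) = 1086/2317 = 0.46871
p₀ = P(outcome | unexposed) = 511/3606 = 0.14171
PN = (p₁ − p₀)/p₁ = (0.46871 − 0.14171) / 0.46871 ≈ 0.69766.
Attributable cases ≈ PN × (exposed cases) = 0.69766 × 1086 ≈ 757.66.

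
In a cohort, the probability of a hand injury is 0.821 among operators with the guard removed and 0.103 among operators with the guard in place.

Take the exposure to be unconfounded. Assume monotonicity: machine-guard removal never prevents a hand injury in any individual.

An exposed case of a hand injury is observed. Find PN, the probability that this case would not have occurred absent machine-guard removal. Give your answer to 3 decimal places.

PN ≈ 0.875

Let p₁ = 0.821, p₀ = 0.103.
Under exogeneity and monotonicity, PN = (p₁ − p₀) / p₁.
PN = (0.821 − 0.103) / 0.821 = 0.718 / 0.821 ≈ 0.8745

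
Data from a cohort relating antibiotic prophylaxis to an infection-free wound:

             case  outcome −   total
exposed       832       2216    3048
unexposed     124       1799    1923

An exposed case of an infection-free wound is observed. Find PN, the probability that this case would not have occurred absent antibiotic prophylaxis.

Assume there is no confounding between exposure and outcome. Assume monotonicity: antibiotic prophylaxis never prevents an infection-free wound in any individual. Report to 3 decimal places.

PN ≈ 0.764

p₁ = P(outcome | exposed) = 832/3048 = 0.27297
p₀ = P(outcome | unexposed) = 124/1923 = 0.064483
Under exogeneity and monotonicity, PN = (p₁ − p₀) / p₁.
PN = (0.27297 − 0.064483) / 0.27297 = 0.20848 / 0.27297 ≈ 0.7638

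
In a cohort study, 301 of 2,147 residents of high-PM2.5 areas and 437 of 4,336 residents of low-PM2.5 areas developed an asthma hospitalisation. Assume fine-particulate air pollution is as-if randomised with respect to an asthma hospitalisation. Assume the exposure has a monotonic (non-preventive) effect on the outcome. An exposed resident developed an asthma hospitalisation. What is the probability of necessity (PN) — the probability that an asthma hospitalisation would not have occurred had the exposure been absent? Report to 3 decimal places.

PN ≈ 0.281

p₁ = P(outcome | exposed) = 301/2147 = 0.1402
p₀ = P(outcome | unexposed) = 437/4336 = 0.10078
Under exogeneity and monotonicity, PN = (p₁ − p₀) / p₁.
PN = (0.1402 − 0.10078) / 0.1402 = 0.039411 / 0.1402 ≈ 0.2811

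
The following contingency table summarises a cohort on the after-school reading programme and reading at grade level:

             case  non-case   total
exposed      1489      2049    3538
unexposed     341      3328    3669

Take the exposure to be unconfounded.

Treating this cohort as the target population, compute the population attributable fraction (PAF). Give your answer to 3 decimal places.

PAF ≈ 0.634

p₁ = P(outcome | exposed) = 1489/3538 = 0.42086
p₀ = P(outcome | unexposed) = 341/3669 = 0.092941
Exposure prevalence π = 3538/7207 = 0.49091; overall risk P(Y=1) = 0.25392.
Under exogeneity, PAF = [P(Y=1) − p₀]/P(Y=1).
PAF = (0.25392 − 0.092941) / 0.25392 ≈ 0.6340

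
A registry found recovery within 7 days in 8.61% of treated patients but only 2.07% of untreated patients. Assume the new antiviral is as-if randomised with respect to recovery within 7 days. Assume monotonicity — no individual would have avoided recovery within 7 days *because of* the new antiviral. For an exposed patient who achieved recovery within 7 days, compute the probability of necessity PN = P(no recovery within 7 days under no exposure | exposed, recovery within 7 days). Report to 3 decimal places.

p₁ = 0.0861, p₀ = 0.0207.
Under exogeneity and monotonicity, PN = (p₁ − p₀) / p₁.
PN = (0.0861 − 0.0207) / 0.0861 = 0.0654 / 0.0861 ≈ 0.7596

PN ≈ 0.760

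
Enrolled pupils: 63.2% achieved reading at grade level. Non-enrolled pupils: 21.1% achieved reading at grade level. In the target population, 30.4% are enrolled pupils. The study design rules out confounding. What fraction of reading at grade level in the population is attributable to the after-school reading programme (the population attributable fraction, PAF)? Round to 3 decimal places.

PAF ≈ 0.378

p₁ = 0.632, p₀ = 0.211.
Overall risk P(Y=1) = π·p₁ + (1−π)·p₀ = 0.304×0.632 + 0.696×0.211 = 0.33898.
Under exogeneity, PAF = [P(Y=1) − p₀] / P(Y=1).
PAF = (0.33898 − 0.211) / 0.33898 ≈ 0.3776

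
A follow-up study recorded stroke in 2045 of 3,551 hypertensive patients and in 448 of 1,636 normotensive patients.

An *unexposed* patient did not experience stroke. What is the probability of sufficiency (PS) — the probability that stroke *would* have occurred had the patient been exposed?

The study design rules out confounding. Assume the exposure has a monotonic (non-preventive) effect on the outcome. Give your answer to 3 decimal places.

p₁ = P(outcome | exposed) = 2045/3551 = 0.57589
p₀ = P(outcome | unexposed) = 448/1636 = 0.27384
Under exogeneity and monotonicity, PS = (p₁ − p₀) / (1 − p₀).
PS = (0.57589 − 0.27384) / (1 − 0.27384) = 0.30206 / 0.72616 ≈ 0.4160

PS ≈ 0.416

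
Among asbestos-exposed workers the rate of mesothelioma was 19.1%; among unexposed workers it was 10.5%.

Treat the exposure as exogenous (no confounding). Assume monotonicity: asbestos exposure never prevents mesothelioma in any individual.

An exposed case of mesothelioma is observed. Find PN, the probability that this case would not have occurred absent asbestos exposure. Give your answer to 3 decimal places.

PN ≈ 0.450

p₁ = 0.191, p₀ = 0.105.
Under exogeneity and monotonicity, PN = (p₁ − p₀) / p₁.
PN = (0.191 − 0.105) / 0.191 = 0.086 / 0.191 ≈ 0.4503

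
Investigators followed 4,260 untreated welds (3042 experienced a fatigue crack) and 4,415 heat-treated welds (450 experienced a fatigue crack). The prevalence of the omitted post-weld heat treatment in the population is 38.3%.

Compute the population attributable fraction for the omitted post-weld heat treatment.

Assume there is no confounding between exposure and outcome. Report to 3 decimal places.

p₁ = P(outcome | exposed) = 3042/4260 = 0.71408
p₀ = P(outcome | unexposed) = 450/4415 = 0.10193
Overall risk P(Y=1) = π·p₁ + (1−π)·p₀ = 0.383×0.71408 + 0.617×0.10193 = 0.33638.
Under exogeneity, PAF = [P(Y=1) − p₀] / P(Y=1).
PAF = (0.33638 − 0.10193) / 0.33638 ≈ 0.6970

PAF ≈ 0.697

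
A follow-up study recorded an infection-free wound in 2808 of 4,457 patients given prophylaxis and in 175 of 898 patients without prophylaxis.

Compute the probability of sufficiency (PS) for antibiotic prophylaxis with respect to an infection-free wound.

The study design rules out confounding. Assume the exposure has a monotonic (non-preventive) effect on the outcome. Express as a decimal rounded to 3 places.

PS ≈ 0.540

p₁ = P(outcome | exposed) = 2808/4457 = 0.63002
p₀ = P(outcome | unexposed) = 175/898 = 0.19488
Under exogeneity and monotonicity, PS = (p₁ − p₀) / (1 − p₀).
PS = (0.63002 − 0.19488) / (1 − 0.19488) = 0.43514 / 0.80512 ≈ 0.5405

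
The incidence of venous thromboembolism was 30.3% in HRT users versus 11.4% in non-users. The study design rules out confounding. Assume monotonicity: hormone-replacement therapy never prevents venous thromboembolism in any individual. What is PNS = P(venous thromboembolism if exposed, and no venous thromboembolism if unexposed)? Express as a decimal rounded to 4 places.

p₁ = 0.303, p₀ = 0.114.
Under exogeneity and monotonicity, PNS = p₁ − p₀.
PNS = 0.303 − 0.114 = 0.189

PNS ≈ 0.1890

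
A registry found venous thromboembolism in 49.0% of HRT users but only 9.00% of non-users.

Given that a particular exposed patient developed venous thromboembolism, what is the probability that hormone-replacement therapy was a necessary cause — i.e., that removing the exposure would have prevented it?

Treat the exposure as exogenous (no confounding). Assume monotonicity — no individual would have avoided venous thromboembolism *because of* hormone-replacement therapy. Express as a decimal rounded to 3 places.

PN ≈ 0.816

p₁ = 0.49, p₀ = 0.09.
Under exogeneity and monotonicity, PN = (p₁ − p₀) / p₁.
PN = (0.49 − 0.09) / 0.49 = 0.4 / 0.49 ≈ 0.8163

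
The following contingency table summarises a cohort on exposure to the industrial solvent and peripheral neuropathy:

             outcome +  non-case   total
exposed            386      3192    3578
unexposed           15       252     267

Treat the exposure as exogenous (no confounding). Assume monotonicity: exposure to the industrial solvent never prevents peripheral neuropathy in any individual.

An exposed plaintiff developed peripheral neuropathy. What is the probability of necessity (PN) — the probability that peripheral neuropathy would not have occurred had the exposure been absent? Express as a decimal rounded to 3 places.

PN ≈ 0.479

p₁ = P(outcome | exposed) = 386/3578 = 0.10788
p₀ = P(outcome | unexposed) = 15/267 = 0.05618
Under exogeneity and monotonicity, PN = (p₁ − p₀)/p₁.
PN = (0.10788 − 0.05618) / 0.10788 ≈ 0.4792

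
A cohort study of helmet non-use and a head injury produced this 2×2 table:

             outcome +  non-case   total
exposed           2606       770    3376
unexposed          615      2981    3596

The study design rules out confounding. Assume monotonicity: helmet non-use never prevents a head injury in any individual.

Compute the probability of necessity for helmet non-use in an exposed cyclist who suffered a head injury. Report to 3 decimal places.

p₁ = P(outcome | exposed) = 2606/3376 = 0.77192
p₀ = P(outcome | unexposed) = 615/3596 = 0.17102
Under exogeneity and monotonicity, PN = (p₁ − p₀) / p₁.
PN = (0.77192 − 0.17102) / 0.77192 = 0.6009 / 0.77192 ≈ 0.7784

PN ≈ 0.778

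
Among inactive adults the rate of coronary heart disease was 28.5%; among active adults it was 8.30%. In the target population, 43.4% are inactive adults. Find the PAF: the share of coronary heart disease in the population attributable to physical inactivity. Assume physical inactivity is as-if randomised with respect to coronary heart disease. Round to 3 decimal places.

PAF ≈ 0.514

p₁ = 0.285, p₀ = 0.083.
Overall risk P(Y=1) = π·p₁ + (1−π)·p₀ = 0.434×0.285 + 0.566×0.083 = 0.17067.
Under exogeneity, PAF = [P(Y=1) − p₀] / P(Y=1).
PAF = (0.17067 − 0.083) / 0.17067 ≈ 0.5137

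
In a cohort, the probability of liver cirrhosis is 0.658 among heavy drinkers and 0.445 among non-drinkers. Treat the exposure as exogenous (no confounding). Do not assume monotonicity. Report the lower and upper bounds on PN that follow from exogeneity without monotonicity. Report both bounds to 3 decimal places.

0.324 ≤ PN ≤ 0.843

Let p₁ = 0.658, p₀ = 0.445.
Under exogeneity alone the bounds on PN are max{0,(p₁−p₀)/p₁} ≤ PN ≤ min{1,(1−p₀)/p₁}.
  lower = (p₁ − p₀)/p₁ = 0.213 / 0.658 ≈ 0.3237
  upper = min{1, (1 − p₀)/p₁} = 0.555 / 0.658 ≈ 0.8435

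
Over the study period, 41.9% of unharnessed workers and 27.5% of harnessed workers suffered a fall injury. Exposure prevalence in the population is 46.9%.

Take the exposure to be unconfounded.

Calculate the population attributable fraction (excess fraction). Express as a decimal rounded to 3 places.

p₁ = 0.419, p₀ = 0.275.
Overall risk P(Y=1) = π·p₁ + (1−π)·p₀ = 0.469×0.419 + 0.531×0.275 = 0.34254.
Under exogeneity, PAF = [P(Y=1) − p₀] / P(Y=1).
PAF = (0.34254 − 0.275) / 0.34254 ≈ 0.1972

PAF ≈ 0.197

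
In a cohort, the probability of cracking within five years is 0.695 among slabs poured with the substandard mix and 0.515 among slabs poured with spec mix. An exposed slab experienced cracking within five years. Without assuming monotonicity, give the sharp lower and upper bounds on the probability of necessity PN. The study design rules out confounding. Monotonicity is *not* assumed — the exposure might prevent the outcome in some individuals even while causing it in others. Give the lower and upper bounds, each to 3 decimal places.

Let p₁ = 0.695, p₀ = 0.515.
Under exogeneity alone the bounds on PN are max{0,(p₁−p₀)/p₁} ≤ PN ≤ min{1,(1−p₀)/p₁}.
  lower = (p₁ − p₀)/p₁ = 0.18 / 0.695 ≈ 0.2590
  upper = min{1, (1 − p₀)/p₁} = 0.485 / 0.695 ≈ 0.6978

0.259 ≤ PN ≤ 0.698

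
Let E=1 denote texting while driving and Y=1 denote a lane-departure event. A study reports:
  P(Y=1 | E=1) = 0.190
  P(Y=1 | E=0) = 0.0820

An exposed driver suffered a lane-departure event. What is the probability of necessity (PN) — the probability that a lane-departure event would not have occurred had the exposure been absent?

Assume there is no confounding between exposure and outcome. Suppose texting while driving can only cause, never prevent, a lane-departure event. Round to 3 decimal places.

Let p₁ = 0.19, p₀ = 0.082.
Under exogeneity and monotonicity, PN = (p₁ − p₀) / p₁.
PN = (0.19 − 0.082) / 0.19 = 0.108 / 0.19 ≈ 0.5684

PN ≈ 0.568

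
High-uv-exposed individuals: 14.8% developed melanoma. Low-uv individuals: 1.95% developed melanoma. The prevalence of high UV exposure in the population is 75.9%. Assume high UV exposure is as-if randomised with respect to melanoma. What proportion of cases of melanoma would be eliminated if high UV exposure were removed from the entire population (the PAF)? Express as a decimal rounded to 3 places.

PAF ≈ 0.833

p₁ = 0.148, p₀ = 0.0195.
Overall risk P(Y=1) = π·p₁ + (1−π)·p₀ = 0.759×0.148 + 0.241×0.0195 = 0.11703.
Under exogeneity, PAF = [P(Y=1) − p₀] / P(Y=1).
PAF = (0.11703 − 0.0195) / 0.11703 ≈ 0.8334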